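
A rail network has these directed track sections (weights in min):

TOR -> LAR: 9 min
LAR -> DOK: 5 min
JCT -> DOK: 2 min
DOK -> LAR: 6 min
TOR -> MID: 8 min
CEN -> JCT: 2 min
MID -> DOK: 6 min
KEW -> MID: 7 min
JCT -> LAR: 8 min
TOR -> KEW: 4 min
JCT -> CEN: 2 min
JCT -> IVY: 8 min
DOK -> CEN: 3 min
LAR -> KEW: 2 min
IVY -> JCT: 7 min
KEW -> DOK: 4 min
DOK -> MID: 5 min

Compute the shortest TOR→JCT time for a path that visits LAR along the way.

19 min

Best TOR to LAR: TOR–LAR costing 9
Shortest LAR→JCT: LAR–DOK–CEN–JCT = 10
Total via LAR: 9 + 10 = 19 min.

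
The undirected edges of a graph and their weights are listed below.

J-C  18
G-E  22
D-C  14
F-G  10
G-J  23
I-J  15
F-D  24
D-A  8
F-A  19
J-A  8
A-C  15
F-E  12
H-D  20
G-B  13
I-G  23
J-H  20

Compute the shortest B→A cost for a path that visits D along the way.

55

Shortest B→D: B–G–F–D = 47
Best D to A: D–A costing 8
Total via D: 47 + 8 = 55.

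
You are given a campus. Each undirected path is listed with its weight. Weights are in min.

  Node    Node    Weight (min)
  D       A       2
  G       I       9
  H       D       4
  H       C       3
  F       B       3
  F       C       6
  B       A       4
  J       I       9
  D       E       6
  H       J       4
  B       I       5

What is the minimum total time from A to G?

Enumerating some paths:
A → B → I → G: 4+5+9 = 18
A → D → H → C → F → B → I → G: 2+4+3+6+3+5+9 = 32
A → D → H → J → I → G: 2+4+4+9+9 = 28
Cheapest is A → B → I → G at 18 min.

18 min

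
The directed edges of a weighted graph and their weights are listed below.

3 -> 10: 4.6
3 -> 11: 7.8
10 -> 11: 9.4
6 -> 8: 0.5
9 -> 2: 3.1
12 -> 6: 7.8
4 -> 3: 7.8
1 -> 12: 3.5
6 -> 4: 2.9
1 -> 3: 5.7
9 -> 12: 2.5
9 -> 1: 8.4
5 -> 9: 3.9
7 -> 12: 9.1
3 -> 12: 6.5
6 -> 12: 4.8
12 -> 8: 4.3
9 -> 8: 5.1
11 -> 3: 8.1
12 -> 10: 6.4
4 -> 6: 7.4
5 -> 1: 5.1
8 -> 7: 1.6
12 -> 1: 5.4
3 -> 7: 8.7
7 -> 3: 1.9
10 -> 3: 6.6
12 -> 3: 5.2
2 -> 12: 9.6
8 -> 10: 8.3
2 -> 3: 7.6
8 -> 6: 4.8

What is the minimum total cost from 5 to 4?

Candidate routes:
5 → 9 → 8 → 6 → 4: 3.9+5.1+4.8+2.9 = 16.7
5 → 9 → 12 → 6 → 4: 3.9+2.5+7.8+2.9 = 17.1
5 → 9 → 12 → 8 → 6 → 4: 3.9+2.5+4.3+4.8+2.9 = 18.4
Cheapest is 5 → 9 → 8 → 6 → 4 at 16.7.

16.7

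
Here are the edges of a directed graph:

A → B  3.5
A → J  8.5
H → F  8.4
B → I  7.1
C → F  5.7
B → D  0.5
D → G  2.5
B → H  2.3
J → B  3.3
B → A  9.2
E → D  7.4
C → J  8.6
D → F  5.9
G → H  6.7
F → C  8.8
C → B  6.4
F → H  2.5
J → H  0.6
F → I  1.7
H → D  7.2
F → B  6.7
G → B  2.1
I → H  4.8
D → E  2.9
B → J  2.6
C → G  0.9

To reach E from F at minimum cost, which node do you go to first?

Compare a few routes:
F–B–D–E: 6.7+0.5+2.9 = 10.1
F–C–G–B–D–E: 8.8+0.9+2.1+0.5+2.9 = 15.2
F–H–D–E: 2.5+7.2+2.9 = 12.6
The minimum is 10.1 via F–B–D–E.
So from F the first move is to B.

B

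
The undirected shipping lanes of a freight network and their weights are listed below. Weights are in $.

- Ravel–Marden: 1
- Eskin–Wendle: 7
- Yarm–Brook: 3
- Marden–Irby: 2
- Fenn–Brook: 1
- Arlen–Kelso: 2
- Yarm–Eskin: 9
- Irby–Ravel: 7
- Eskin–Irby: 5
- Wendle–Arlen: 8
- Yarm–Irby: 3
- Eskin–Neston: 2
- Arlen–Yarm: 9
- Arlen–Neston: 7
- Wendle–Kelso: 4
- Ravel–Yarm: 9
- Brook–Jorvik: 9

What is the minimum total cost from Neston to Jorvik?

$22

Compare a few routes:
Neston–Eskin–Irby–Yarm–Brook–Jorvik: 2+5+3+3+9 = 22
Neston–Eskin–Yarm–Brook–Jorvik: 2+9+3+9 = 23
Neston–Arlen–Yarm–Brook–Jorvik: 7+9+3+9 = 28
Cheapest is Neston–Eskin–Irby–Yarm–Brook–Jorvik at $22.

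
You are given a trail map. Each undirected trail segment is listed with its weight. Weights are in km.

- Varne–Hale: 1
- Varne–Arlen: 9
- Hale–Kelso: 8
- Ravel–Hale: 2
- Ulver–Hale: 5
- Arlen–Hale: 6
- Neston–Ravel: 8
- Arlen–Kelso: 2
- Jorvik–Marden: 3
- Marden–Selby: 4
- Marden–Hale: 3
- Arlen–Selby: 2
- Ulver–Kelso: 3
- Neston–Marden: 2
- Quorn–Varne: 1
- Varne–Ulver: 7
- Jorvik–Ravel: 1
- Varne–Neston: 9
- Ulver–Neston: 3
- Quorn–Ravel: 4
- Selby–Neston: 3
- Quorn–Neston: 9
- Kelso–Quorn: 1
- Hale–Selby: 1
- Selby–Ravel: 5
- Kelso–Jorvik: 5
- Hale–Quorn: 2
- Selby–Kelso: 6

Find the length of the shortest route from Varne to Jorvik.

4 km

Compare a few routes:
Varne - Quorn - Ravel - Jorvik: 1+4+1 = 6
Varne - Hale - Ravel - Jorvik: 1+2+1 = 4
Varne - Quorn - Hale - Ravel - Jorvik: 1+2+2+1 = 6
Varne - Quorn - Kelso - Jorvik: 1+1+5 = 7
The minimum is 4 km via Varne - Hale - Ravel - Jorvik.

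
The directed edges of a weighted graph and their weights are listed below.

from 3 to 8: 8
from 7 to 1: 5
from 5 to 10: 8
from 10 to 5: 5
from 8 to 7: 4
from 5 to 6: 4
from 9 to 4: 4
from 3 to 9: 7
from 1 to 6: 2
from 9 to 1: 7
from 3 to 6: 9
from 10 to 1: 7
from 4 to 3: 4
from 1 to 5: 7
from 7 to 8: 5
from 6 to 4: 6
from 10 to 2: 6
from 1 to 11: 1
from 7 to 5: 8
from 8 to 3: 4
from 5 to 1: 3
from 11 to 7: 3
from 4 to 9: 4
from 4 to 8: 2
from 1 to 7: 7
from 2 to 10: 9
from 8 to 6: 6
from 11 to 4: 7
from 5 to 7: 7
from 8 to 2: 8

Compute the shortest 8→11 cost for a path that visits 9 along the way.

Shortest 8→9: 8 → 3 → 9 = 11
Best 9 to 11: 9 → 1 → 11 costing 8
Total via 9: 11 + 8 = 19.

19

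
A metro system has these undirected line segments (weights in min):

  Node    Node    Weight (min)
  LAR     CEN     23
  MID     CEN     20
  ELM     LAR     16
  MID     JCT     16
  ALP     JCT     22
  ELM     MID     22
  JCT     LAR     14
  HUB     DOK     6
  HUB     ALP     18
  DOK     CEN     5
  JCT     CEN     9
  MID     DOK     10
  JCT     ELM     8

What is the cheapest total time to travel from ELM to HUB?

Settle nodes by increasing distance from ELM:
ELM: 0
JCT: 8  (via ELM)
LAR: 16  (via ELM)
CEN: 17  (via JCT)
DOK: 22  (via CEN)
MID: 22  (via ELM)
HUB: 28  (via DOK)
Shortest route: ELM → JCT → CEN → DOK → HUB = 28 min.

28 min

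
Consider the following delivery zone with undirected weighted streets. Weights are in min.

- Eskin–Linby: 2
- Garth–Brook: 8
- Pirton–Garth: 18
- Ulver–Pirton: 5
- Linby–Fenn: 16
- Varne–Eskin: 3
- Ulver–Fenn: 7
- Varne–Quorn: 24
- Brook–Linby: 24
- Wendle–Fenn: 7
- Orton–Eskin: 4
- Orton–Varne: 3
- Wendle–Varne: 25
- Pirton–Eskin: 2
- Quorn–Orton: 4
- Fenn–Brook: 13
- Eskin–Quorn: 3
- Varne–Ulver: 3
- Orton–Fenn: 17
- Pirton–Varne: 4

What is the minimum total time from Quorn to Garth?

Settle nodes by increasing distance from Quorn:
Quorn: 0
Eskin: 3  (via Quorn)
Orton: 4  (via Quorn)
Linby: 5  (via Eskin)
Pirton: 5  (via Eskin)
Varne: 6  (via Eskin)
Ulver: 9  (via Varne)
Fenn: 16  (via Ulver)
Wendle: 23  (via Fenn)
Garth: 23  (via Pirton)
Shortest route: Quorn → Eskin → Pirton → Garth = 23 min.

23 min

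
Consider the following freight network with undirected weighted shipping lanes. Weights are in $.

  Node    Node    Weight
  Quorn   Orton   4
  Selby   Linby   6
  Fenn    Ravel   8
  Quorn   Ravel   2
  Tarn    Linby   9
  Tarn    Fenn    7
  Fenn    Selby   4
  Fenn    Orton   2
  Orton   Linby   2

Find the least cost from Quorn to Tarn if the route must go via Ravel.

Shortest Quorn→Ravel: Quorn–Ravel = 2
Shortest Ravel→Tarn: Ravel–Fenn–Tarn = 15
Total via Ravel: 2 + 15 = $17.

$17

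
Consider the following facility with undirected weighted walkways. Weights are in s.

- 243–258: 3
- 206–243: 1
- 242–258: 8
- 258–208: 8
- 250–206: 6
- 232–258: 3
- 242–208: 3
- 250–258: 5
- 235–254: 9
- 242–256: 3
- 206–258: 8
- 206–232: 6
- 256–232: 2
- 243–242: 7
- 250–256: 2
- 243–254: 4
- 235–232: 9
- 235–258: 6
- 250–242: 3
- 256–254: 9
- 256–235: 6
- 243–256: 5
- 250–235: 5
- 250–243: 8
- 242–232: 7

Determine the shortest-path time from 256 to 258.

5 s

Compare a few routes:
256 - 232 - 258: 2+3 = 5
256 - 250 - 258: 2+5 = 7
256 - 242 - 250 - 258: 3+3+5 = 11
256 - 243 - 258: 5+3 = 8
The minimum is 5 s via 256 - 232 - 258.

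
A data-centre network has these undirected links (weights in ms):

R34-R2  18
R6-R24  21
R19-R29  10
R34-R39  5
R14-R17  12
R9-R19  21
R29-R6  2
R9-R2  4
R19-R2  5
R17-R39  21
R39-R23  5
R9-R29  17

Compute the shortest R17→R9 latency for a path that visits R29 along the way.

76 ms

Shortest R17→R29: R17–R39–R34–R2–R19–R29 = 59
Best R29 to R9: R29–R9 costing 17
Total via R29: 59 + 17 = 76 ms.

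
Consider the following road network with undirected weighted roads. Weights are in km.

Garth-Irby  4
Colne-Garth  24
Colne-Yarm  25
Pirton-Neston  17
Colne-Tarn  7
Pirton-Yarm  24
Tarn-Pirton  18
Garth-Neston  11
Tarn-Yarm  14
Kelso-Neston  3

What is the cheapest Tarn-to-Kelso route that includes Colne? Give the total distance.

45 km

Best Tarn to Colne: Tarn → Colne costing 7
Shortest Colne→Kelso: Colne → Garth → Neston → Kelso = 38
Total via Colne: 7 + 38 = 45 km.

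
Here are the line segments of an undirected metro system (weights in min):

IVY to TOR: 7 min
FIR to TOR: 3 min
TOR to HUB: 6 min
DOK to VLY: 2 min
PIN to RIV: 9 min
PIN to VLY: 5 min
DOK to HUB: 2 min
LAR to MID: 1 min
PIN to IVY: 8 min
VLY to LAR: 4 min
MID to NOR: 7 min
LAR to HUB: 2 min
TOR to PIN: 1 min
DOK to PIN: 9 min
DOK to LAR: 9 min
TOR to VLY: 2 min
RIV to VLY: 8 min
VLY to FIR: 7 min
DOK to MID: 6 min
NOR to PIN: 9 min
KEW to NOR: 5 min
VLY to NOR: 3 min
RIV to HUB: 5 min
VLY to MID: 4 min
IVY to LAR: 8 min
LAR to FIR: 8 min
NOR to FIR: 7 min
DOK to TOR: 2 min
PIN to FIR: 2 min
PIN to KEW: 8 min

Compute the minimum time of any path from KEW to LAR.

12 min

Compare a few routes:
KEW → NOR → VLY → LAR: 5+3+4 = 12
KEW → NOR → VLY → MID → LAR: 5+3+4+1 = 13
Cheapest is KEW → NOR → VLY → LAR at 12 min.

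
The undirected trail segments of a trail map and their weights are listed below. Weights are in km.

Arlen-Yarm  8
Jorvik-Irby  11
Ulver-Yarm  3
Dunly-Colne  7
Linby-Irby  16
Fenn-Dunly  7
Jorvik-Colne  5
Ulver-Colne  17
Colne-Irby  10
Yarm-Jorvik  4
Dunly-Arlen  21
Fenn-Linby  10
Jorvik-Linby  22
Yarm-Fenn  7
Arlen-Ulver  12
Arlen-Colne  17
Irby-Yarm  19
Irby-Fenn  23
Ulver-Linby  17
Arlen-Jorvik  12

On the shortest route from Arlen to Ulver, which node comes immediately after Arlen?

Compare a few routes:
Arlen - Ulver: 12 = 12
Arlen - Yarm - Ulver: 8+3 = 11
Arlen - Jorvik - Yarm - Ulver: 12+4+3 = 19
Cheapest is Arlen - Yarm - Ulver at 11 km.
So from Arlen the first move is to Yarm.

Yarm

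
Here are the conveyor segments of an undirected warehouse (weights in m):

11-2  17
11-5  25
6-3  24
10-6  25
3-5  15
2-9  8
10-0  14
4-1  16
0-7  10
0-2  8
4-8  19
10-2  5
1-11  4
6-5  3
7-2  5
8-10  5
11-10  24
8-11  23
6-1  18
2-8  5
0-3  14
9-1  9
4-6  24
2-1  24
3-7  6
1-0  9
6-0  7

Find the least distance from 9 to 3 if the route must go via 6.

Best 9 to 6: 9–2–0–6 costing 23
Shortest 6→3: 6–5–3 = 18
Total via 6: 23 + 18 = 41 m.

41 m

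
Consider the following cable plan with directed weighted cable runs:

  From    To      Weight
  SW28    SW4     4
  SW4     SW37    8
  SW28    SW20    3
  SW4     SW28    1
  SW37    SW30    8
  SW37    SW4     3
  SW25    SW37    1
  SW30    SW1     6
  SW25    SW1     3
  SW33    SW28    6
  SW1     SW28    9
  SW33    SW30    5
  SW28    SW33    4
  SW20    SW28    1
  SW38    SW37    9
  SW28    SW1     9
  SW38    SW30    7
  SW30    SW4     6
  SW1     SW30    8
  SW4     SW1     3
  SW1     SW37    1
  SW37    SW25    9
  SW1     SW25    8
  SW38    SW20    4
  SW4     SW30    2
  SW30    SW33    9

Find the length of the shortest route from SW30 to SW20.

10

Settle nodes by increasing distance from SW30:
SW30: 0
SW4: 6  (via SW30)
SW1: 6  (via SW30)
SW37: 7  (via SW1)
SW28: 7  (via SW4)
SW33: 9  (via SW30)
SW20: 10  (via SW28)
Shortest route: SW30 → SW4 → SW28 → SW20 = 10.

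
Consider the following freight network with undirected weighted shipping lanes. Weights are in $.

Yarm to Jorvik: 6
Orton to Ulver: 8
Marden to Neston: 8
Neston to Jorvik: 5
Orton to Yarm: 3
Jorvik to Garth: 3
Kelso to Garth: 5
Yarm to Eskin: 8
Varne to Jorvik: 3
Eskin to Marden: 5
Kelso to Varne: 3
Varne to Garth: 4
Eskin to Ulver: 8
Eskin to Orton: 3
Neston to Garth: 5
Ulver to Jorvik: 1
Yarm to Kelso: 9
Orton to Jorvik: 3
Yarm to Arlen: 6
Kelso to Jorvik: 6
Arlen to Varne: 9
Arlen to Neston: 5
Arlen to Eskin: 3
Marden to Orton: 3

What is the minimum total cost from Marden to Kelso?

$12

Running Dijkstra from Marden:
Marden: 0
Orton: 3  (via Marden)
Eskin: 5  (via Marden)
Yarm: 6  (via Orton)
Jorvik: 6  (via Orton)
Ulver: 7  (via Jorvik)
Arlen: 8  (via Eskin)
Neston: 8  (via Marden)
Garth: 9  (via Jorvik)
Varne: 9  (via Jorvik)
Kelso: 12  (via Jorvik)
Shortest route: Marden–Orton–Jorvik–Kelso = $12.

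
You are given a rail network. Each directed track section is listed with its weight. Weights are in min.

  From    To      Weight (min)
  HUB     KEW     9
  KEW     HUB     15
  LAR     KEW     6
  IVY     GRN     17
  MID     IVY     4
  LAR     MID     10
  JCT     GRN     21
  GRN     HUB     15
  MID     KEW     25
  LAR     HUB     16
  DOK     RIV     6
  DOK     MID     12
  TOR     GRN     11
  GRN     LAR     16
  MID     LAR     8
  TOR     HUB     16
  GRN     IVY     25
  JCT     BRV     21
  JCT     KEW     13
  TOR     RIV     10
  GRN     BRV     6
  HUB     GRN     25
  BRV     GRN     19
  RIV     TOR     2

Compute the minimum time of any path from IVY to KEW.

39 min

Settle nodes by increasing distance from IVY:
IVY: 0
GRN: 17  (via IVY)
BRV: 23  (via GRN)
HUB: 32  (via GRN)
LAR: 33  (via GRN)
KEW: 39  (via LAR)
Shortest route: IVY → GRN → LAR → KEW = 39 min.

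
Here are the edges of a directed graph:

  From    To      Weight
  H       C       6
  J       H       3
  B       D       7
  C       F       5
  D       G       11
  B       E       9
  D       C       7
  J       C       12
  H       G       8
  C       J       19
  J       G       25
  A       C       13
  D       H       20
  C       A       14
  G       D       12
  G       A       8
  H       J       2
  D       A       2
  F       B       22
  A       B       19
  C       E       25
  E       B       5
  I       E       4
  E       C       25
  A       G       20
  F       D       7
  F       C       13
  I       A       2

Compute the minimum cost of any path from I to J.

Shortest distances from I:
I: 0
A: 2  (via I)
E: 4  (via I)
B: 9  (via E)
C: 15  (via A)
D: 16  (via B)
F: 20  (via C)
G: 22  (via A)
J: 34  (via C)
Shortest route: I → A → C → J = 34.

34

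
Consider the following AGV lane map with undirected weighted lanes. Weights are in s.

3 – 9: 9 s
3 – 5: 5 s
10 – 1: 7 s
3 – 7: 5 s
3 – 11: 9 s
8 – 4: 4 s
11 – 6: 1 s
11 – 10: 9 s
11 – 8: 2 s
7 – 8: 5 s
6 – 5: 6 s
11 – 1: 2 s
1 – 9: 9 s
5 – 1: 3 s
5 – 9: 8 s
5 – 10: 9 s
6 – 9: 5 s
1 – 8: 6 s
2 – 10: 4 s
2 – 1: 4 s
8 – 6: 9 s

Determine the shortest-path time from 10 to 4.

15 s

Settle nodes by increasing distance from 10:
10: 0
2: 4  (via 10)
1: 7  (via 10)
5: 9  (via 10)
11: 9  (via 10)
6: 10  (via 11)
8: 11  (via 11)
3: 14  (via 5)
4: 15  (via 8)
Shortest route: 10 → 11 → 8 → 4 = 15 s.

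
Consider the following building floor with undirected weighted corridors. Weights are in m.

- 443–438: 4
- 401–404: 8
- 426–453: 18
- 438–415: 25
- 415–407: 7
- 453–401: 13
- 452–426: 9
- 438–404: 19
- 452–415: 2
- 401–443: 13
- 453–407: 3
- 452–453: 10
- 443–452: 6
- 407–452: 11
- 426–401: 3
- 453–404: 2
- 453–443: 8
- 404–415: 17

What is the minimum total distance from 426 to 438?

Enumerating some paths:
426–401–443–438: 3+13+4 = 20
426–452–443–438: 9+6+4 = 19
The minimum is 19 m via 426–452–443–438.

19 m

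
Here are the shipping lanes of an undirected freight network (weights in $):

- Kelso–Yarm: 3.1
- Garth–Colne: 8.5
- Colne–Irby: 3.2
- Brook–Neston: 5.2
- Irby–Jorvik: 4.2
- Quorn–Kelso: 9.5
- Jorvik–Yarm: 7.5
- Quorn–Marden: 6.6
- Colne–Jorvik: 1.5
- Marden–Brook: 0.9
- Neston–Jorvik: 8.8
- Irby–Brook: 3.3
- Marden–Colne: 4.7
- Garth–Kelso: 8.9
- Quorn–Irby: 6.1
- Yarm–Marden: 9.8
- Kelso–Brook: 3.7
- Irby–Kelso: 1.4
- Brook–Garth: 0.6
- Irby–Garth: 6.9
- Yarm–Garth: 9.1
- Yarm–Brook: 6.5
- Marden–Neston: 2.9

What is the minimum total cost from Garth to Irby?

Enumerating some paths:
Garth–Irby: 6.9 = 6.9
Garth–Brook–Kelso–Irby: 0.6+3.7+1.4 = 5.7
Garth–Brook–Irby: 0.6+3.3 = 3.9
Cheapest is Garth–Brook–Irby at $3.9.

$3.9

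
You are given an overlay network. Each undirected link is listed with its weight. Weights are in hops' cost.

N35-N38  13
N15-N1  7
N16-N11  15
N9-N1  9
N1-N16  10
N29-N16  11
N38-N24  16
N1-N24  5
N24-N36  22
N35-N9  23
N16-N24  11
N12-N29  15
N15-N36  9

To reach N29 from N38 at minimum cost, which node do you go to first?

N24

Enumerating some paths:
N38 → N35 → N9 → N1 → N24 → N16 → N29: 13+23+9+5+11+11 = 72
N38 → N24 → N16 → N29: 16+11+11 = 38
N38 → N35 → N9 → N1 → N16 → N29: 13+23+9+10+11 = 66
N38 → N24 → N1 → N16 → N29: 16+5+10+11 = 42
The minimum is 38 hops' cost via N38 → N24 → N16 → N29.
So from N38 the first move is to N24.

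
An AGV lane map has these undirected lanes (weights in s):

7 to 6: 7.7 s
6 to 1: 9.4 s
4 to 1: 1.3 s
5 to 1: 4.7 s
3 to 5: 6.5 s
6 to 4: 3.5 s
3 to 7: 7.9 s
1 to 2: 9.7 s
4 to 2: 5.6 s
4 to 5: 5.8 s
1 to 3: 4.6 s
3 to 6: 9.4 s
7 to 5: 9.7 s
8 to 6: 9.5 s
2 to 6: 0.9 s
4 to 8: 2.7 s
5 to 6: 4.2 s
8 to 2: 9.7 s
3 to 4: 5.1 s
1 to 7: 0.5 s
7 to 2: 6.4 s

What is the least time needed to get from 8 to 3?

Shortest distances from 8:
8: 0
4: 2.7  (via 8)
1: 4  (via 4)
7: 4.5  (via 1)
6: 6.2  (via 4)
2: 7.1  (via 6)
3: 7.8  (via 4)
Shortest route: 8–4–3 = 7.8 s.

7.8 s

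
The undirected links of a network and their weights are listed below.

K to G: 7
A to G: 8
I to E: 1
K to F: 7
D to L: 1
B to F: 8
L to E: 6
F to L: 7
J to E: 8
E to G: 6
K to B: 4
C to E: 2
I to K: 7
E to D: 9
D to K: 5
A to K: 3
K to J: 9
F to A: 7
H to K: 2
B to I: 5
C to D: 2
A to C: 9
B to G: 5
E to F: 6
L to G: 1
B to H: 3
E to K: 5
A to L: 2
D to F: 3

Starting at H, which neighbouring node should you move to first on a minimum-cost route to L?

K

Enumerating some paths:
H → K → A → L: 2+3+2 = 7
H → B → G → L: 3+5+1 = 9
H → K → D → L: 2+5+1 = 8
H → K → G → L: 2+7+1 = 10
The minimum is 7 via H → K → A → L.
So from H the first move is to K.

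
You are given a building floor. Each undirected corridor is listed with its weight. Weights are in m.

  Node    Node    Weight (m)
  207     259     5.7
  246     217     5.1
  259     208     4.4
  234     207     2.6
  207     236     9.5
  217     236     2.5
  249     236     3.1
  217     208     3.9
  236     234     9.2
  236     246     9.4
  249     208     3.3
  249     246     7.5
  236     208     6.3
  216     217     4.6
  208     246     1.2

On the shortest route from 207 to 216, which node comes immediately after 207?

236

Enumerating some paths:
207–259–208–246–217–216: 5.7+4.4+1.2+5.1+4.6 = 21
207–234–236–217–216: 2.6+9.2+2.5+4.6 = 18.9
207–259–208–217–216: 5.7+4.4+3.9+4.6 = 18.6
207–236–217–216: 9.5+2.5+4.6 = 16.6
Cheapest is 207–236–217–216 at 16.6 m.
So from 207 the first move is to 236.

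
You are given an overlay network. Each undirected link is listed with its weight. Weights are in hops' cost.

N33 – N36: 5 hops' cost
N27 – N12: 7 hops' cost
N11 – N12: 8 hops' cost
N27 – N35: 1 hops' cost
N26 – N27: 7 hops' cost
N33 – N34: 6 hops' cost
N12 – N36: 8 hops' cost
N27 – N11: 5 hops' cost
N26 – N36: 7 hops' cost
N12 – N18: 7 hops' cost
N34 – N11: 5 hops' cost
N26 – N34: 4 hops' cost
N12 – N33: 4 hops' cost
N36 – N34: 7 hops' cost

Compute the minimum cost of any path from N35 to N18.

15 hops' cost

Compare a few routes:
N35 → N27 → N12 → N18: 1+7+7 = 15
N35 → N27 → N11 → N12 → N18: 1+5+8+7 = 21
N35 → N27 → N11 → N34 → N33 → N12 → N18: 1+5+5+6+4+7 = 28
Cheapest is N35 → N27 → N12 → N18 at 15 hops' cost.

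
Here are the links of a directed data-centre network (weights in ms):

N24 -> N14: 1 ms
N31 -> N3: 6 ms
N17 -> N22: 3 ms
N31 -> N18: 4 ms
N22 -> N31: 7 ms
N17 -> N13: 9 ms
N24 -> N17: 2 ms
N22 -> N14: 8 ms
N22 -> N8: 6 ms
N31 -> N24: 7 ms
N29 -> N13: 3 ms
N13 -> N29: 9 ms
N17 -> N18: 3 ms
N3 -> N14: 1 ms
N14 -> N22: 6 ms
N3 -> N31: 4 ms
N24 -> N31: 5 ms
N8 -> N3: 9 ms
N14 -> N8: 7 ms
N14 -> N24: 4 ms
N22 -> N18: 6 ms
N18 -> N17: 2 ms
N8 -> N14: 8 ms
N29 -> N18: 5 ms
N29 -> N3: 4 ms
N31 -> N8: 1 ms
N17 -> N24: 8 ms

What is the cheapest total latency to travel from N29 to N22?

Enumerating some paths:
N29 - N18 - N17 - N22: 5+2+3 = 10
N29 - N3 - N14 - N22: 4+1+6 = 11
The minimum is 10 ms via N29 - N18 - N17 - N22.

10 ms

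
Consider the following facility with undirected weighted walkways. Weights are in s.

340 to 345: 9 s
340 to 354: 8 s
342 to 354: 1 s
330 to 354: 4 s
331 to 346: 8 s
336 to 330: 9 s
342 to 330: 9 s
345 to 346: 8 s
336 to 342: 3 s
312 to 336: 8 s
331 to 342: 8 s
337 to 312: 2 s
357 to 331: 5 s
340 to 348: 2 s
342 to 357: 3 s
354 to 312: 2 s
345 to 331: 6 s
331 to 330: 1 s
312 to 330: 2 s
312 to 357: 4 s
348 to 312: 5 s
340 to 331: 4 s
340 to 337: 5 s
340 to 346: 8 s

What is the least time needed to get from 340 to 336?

12 s

Compare a few routes:
340–337–312–354–342–336: 5+2+2+1+3 = 13
340–348–312–354–342–336: 2+5+2+1+3 = 13
340–354–342–336: 8+1+3 = 12
Cheapest is 340–354–342–336 at 12 s.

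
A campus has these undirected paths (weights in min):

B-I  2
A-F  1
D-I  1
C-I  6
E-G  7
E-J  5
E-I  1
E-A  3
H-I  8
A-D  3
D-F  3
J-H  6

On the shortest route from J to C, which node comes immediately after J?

Enumerating some paths:
J - E - A - D - I - C: 5+3+3+1+6 = 18
J - E - I - C: 5+1+6 = 12
Cheapest is J - E - I - C at 12 min.
So from J the first move is to E.

E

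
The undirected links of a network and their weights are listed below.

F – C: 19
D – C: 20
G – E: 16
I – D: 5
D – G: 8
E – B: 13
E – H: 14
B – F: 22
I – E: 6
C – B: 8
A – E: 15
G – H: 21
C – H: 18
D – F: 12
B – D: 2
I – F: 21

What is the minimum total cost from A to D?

26

Compare a few routes:
A–E–B–D: 15+13+2 = 30
A–E–G–D: 15+16+8 = 39
A–E–I–D: 15+6+5 = 26
A–E–I–F–D: 15+6+21+12 = 54
Cheapest is A–E–I–D at 26.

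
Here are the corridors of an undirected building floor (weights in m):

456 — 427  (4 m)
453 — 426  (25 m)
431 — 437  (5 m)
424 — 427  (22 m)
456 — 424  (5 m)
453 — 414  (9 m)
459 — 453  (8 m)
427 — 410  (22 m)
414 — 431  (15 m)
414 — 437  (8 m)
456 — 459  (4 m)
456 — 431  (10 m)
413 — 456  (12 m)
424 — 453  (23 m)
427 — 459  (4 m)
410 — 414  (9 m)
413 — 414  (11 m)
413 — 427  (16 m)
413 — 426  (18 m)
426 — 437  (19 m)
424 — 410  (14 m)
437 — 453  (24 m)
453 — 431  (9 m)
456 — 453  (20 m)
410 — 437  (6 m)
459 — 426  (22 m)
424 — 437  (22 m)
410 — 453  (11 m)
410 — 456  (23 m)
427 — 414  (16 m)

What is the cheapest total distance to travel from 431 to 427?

14 m

Enumerating some paths:
431–456–427: 10+4 = 14
431–456–459–427: 10+4+4 = 18
Cheapest is 431–456–427 at 14 m.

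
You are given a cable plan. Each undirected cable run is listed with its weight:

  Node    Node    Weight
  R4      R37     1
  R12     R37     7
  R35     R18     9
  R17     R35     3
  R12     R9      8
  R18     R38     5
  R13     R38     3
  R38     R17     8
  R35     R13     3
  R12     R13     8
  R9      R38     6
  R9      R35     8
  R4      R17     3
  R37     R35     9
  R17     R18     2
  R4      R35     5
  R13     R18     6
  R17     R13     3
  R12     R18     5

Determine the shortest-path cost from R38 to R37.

Shortest distances from R38:
R38: 0
R13: 3  (via R38)
R18: 5  (via R38)
R17: 6  (via R13)
R9: 6  (via R38)
R35: 6  (via R13)
R4: 9  (via R17)
R37: 10  (via R4)
Shortest route: R38–R13–R17–R4–R37 = 10.

10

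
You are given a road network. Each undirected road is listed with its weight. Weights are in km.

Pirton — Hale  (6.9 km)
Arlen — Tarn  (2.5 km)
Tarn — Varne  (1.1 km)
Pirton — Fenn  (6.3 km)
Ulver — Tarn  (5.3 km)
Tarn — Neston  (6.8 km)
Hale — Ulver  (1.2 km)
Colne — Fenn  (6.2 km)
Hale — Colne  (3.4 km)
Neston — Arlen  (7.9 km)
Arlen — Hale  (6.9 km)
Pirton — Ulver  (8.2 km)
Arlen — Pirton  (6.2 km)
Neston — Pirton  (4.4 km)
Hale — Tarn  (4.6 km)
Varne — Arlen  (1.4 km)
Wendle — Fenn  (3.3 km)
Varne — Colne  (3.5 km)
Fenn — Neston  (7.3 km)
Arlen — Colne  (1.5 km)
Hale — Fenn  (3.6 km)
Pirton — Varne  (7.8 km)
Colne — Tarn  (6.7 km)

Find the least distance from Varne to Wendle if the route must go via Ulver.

14.5 km

Best Varne to Ulver: Varne–Tarn–Ulver costing 6.4
Shortest Ulver→Wendle: Ulver–Hale–Fenn–Wendle = 8.1
Total via Ulver: 6.4 + 8.1 = 14.5 km.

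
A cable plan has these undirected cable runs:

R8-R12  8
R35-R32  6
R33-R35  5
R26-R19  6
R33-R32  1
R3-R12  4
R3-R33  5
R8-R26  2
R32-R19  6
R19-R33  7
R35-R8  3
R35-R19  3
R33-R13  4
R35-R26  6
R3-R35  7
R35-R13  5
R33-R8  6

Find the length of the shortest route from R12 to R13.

Shortest distances from R12:
R12: 0
R3: 4  (via R12)
R8: 8  (via R12)
R33: 9  (via R3)
R32: 10  (via R33)
R26: 10  (via R8)
R35: 11  (via R3)
R13: 13  (via R33)
Shortest route: R12 → R3 → R33 → R13 = 13.

13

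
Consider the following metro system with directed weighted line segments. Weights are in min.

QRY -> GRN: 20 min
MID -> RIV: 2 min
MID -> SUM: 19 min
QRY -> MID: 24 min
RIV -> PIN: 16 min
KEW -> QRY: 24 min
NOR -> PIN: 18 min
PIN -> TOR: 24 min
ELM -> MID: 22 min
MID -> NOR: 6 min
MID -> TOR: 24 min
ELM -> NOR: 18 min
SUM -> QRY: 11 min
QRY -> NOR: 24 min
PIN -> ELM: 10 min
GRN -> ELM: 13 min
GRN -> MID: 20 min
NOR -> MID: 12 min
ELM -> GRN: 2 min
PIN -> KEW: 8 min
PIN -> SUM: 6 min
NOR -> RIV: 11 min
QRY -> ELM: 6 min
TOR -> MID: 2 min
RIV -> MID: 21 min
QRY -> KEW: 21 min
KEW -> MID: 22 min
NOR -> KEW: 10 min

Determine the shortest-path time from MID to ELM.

Running Dijkstra from MID:
MID: 0
RIV: 2  (via MID)
NOR: 6  (via MID)
KEW: 16  (via NOR)
PIN: 18  (via RIV)
SUM: 19  (via MID)
TOR: 24  (via MID)
ELM: 28  (via PIN)
Shortest route: MID → RIV → PIN → ELM = 28 min.

28 min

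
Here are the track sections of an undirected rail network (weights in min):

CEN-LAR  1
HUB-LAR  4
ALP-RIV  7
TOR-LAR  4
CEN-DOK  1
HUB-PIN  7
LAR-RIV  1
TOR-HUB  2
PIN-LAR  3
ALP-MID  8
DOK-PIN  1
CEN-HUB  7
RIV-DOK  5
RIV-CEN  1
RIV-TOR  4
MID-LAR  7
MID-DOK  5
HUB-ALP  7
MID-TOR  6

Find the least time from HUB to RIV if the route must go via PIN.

Shortest HUB→PIN: HUB → PIN = 7
Shortest PIN→RIV: PIN → DOK → CEN → RIV = 3
Total via PIN: 7 + 3 = 10 min.

10 min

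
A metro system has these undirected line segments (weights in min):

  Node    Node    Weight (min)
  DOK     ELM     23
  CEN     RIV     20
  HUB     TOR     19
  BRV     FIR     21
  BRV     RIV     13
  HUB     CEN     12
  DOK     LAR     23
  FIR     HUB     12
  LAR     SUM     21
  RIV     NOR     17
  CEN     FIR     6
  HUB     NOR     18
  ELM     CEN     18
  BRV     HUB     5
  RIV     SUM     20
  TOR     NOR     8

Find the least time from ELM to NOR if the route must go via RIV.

55 min

Best ELM to RIV: ELM–CEN–RIV costing 38
Shortest RIV→NOR: RIV–NOR = 17
Total via RIV: 38 + 17 = 55 min.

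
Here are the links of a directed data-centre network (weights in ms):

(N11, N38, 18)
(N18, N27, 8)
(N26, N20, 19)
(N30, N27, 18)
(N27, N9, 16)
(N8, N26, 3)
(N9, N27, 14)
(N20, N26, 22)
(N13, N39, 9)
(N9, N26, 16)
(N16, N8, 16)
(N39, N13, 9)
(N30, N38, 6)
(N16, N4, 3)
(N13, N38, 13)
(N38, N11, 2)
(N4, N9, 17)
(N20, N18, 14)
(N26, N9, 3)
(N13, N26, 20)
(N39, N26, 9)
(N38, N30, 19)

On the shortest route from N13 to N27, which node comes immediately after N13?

N39

Compare a few routes:
N13 - N39 - N26 - N9 - N27: 9+9+3+14 = 35
N13 - N38 - N30 - N27: 13+19+18 = 50
N13 - N26 - N9 - N27: 20+3+14 = 37
Cheapest is N13 - N39 - N26 - N9 - N27 at 35 ms.
So from N13 the first move is to N39.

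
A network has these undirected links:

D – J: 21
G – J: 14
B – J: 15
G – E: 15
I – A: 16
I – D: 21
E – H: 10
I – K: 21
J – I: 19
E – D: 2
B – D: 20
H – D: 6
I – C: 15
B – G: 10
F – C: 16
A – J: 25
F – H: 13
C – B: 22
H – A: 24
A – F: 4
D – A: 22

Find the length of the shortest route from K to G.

54

Shortest distances from K:
K: 0
I: 21  (via K)
C: 36  (via I)
A: 37  (via I)
J: 40  (via I)
F: 41  (via A)
D: 42  (via I)
E: 44  (via D)
H: 48  (via D)
G: 54  (via J)
Shortest route: K–I–J–G = 54.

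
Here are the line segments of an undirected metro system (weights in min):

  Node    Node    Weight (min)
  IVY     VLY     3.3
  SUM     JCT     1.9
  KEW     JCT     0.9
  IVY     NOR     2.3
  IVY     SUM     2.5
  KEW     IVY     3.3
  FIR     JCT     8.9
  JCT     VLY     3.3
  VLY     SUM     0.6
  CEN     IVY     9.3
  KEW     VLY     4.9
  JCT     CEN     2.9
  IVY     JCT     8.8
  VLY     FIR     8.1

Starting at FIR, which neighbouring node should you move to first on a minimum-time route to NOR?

Candidate routes:
FIR → VLY → IVY → NOR: 8.1+3.3+2.3 = 13.7
FIR → VLY → SUM → IVY → NOR: 8.1+0.6+2.5+2.3 = 13.5
The minimum is 13.5 min via FIR → VLY → SUM → IVY → NOR.
So from FIR the first move is to VLY.

VLY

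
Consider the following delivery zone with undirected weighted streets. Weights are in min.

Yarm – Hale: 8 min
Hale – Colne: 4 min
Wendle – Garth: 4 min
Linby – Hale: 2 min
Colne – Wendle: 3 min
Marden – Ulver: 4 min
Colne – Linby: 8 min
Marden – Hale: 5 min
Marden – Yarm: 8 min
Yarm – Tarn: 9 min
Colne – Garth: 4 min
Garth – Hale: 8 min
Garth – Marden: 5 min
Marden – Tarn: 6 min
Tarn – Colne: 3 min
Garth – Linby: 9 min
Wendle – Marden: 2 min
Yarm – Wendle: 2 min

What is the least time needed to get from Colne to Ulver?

9 min

Shortest distances from Colne:
Colne: 0
Tarn: 3  (via Colne)
Wendle: 3  (via Colne)
Garth: 4  (via Colne)
Hale: 4  (via Colne)
Yarm: 5  (via Wendle)
Marden: 5  (via Wendle)
Linby: 6  (via Hale)
Ulver: 9  (via Marden)
Shortest route: Colne–Wendle–Marden–Ulver = 9 min.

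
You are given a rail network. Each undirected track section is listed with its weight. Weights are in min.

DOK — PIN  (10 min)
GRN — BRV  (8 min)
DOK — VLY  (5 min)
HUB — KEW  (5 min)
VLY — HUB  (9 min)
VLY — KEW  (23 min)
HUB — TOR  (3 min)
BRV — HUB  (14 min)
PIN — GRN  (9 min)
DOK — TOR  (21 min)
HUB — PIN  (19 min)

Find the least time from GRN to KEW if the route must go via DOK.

Shortest GRN→DOK: GRN–PIN–DOK = 19
Best DOK to KEW: DOK–VLY–HUB–KEW costing 19
Total via DOK: 19 + 19 = 38 min.

38 min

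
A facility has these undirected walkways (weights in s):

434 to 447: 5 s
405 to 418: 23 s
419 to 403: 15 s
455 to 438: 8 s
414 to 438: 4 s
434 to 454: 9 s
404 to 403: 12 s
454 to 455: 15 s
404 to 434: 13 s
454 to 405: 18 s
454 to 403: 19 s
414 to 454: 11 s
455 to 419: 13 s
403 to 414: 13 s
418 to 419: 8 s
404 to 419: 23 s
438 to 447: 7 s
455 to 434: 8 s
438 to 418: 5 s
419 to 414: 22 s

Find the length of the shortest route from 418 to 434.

17 s

Settle nodes by increasing distance from 418:
418: 0
438: 5  (via 418)
419: 8  (via 418)
414: 9  (via 438)
447: 12  (via 438)
455: 13  (via 438)
434: 17  (via 447)
Shortest route: 418 → 438 → 447 → 434 = 17 s.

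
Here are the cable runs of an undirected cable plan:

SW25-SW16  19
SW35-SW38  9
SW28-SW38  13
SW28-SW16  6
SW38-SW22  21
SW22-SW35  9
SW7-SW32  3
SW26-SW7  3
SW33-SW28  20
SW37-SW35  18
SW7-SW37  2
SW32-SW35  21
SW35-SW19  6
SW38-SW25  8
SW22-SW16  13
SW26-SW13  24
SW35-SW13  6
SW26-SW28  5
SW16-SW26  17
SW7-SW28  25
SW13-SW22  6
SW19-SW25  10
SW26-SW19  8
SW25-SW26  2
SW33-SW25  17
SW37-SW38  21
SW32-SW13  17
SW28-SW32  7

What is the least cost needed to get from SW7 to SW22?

26

Shortest distances from SW7:
SW7: 0
SW37: 2  (via SW7)
SW26: 3  (via SW7)
SW32: 3  (via SW7)
SW25: 5  (via SW26)
SW28: 8  (via SW26)
SW19: 11  (via SW26)
SW38: 13  (via SW25)
SW16: 14  (via SW28)
SW35: 17  (via SW19)
SW13: 20  (via SW32)
SW33: 22  (via SW25)
SW22: 26  (via SW35)
Shortest route: SW7 → SW26 → SW19 → SW35 → SW22 = 26.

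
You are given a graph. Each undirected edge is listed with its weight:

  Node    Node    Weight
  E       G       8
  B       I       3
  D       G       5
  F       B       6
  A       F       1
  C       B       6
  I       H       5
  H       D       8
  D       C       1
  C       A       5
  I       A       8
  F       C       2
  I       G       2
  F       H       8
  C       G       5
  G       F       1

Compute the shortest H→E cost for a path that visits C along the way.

Shortest H→C: H → D → C = 9
Shortest C→E: C → F → G → E = 11
Total via C: 9 + 11 = 20.

20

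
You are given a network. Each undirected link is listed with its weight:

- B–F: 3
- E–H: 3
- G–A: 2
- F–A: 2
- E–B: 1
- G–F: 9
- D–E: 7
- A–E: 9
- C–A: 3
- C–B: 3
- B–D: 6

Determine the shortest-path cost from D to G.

13

Settle nodes by increasing distance from D:
D: 0
B: 6  (via D)
E: 7  (via D)
C: 9  (via B)
F: 9  (via B)
H: 10  (via E)
A: 11  (via F)
G: 13  (via A)
Shortest route: D → B → F → A → G = 13.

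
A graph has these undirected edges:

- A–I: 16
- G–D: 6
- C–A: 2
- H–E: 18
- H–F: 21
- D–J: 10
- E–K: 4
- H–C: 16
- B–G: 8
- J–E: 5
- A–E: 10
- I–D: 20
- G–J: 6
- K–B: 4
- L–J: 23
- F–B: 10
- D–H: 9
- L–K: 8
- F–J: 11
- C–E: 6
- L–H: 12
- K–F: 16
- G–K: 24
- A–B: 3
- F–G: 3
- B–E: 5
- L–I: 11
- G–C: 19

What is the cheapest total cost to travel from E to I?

Candidate routes:
E–C–A–I: 6+2+16 = 24
E–K–L–I: 4+8+11 = 23
E–B–A–I: 5+3+16 = 24
E–A–I: 10+16 = 26
Cheapest is E–K–L–I at 23.

23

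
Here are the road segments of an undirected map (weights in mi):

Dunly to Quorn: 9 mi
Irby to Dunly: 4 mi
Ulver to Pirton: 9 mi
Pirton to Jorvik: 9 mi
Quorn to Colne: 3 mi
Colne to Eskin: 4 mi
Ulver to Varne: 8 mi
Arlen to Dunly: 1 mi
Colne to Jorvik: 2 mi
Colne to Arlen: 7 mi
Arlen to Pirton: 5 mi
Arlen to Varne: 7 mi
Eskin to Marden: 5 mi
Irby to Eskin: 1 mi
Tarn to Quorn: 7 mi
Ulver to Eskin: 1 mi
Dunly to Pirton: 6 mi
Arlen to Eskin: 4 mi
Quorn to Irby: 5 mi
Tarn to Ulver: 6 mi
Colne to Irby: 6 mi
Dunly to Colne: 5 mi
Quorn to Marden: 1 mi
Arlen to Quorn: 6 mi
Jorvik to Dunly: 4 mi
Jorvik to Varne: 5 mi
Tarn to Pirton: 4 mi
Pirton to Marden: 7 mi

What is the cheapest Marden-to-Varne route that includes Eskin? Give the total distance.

Shortest Marden→Eskin: Marden → Eskin = 5
Shortest Eskin→Varne: Eskin → Ulver → Varne = 9
Total via Eskin: 5 + 9 = 14 mi.

14 mi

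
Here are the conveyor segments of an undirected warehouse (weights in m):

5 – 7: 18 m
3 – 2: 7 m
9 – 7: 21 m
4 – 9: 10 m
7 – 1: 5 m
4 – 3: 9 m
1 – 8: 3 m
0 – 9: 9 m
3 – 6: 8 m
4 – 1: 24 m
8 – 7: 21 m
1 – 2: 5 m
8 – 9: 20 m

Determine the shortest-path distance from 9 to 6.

Running Dijkstra from 9:
9: 0
0: 9  (via 9)
4: 10  (via 9)
3: 19  (via 4)
8: 20  (via 9)
7: 21  (via 9)
1: 23  (via 8)
2: 26  (via 3)
6: 27  (via 3)
Shortest route: 9 → 4 → 3 → 6 = 27 m.

27 m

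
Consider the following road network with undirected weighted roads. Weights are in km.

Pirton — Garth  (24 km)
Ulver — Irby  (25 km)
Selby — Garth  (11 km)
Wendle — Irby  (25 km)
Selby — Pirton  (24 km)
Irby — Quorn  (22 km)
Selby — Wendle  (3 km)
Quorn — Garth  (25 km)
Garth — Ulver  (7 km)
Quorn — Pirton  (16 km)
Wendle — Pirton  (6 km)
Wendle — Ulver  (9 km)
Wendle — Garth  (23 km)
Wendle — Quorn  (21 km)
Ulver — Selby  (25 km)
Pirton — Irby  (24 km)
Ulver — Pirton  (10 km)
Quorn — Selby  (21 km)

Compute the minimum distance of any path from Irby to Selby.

Enumerating some paths:
Irby - Wendle - Selby: 25+3 = 28
Irby - Pirton - Wendle - Selby: 24+6+3 = 33
Cheapest is Irby - Wendle - Selby at 28 km.

28 km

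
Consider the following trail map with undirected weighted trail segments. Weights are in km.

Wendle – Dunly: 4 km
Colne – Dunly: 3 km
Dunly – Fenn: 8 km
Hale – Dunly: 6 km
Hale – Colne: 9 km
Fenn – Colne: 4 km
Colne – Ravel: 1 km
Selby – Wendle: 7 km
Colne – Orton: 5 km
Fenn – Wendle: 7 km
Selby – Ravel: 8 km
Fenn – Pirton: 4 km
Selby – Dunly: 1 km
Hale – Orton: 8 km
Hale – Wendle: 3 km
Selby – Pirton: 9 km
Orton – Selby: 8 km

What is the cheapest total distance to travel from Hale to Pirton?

Running Dijkstra from Hale:
Hale: 0
Wendle: 3  (via Hale)
Dunly: 6  (via Hale)
Selby: 7  (via Dunly)
Orton: 8  (via Hale)
Colne: 9  (via Hale)
Ravel: 10  (via Colne)
Fenn: 10  (via Wendle)
Pirton: 14  (via Fenn)
Shortest route: Hale → Wendle → Fenn → Pirton = 14 km.

14 km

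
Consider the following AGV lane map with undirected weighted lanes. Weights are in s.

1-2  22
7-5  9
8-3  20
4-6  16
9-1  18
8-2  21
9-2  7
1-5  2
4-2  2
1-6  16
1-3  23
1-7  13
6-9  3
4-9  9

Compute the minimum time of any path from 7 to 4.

Shortest distances from 7:
7: 0
5: 9  (via 7)
1: 11  (via 5)
6: 27  (via 1)
9: 29  (via 1)
2: 33  (via 1)
3: 34  (via 1)
4: 35  (via 2)
Shortest route: 7–5–1–2–4 = 35 s.

35 s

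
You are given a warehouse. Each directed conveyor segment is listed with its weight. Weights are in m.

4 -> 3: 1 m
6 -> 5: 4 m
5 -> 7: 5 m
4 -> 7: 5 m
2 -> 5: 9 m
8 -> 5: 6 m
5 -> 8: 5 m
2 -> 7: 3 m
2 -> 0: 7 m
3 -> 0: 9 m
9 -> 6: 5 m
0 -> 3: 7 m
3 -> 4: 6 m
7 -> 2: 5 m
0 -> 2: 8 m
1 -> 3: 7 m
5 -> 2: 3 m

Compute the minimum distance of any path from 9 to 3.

Compare a few routes:
9–6–5–7–2–0–3: 5+4+5+5+7+7 = 33
9–6–5–2–0–3: 5+4+3+7+7 = 26
The minimum is 26 m via 9–6–5–2–0–3.

26 m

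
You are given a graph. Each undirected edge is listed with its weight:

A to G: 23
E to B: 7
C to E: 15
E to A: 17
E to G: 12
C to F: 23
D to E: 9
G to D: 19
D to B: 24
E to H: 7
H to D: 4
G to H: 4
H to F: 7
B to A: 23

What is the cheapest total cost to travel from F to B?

Candidate routes:
F - H - G - E - B: 7+4+12+7 = 30
F - H - E - B: 7+7+7 = 21
F - H - D - E - B: 7+4+9+7 = 27
The minimum is 21 via F - H - E - B.

21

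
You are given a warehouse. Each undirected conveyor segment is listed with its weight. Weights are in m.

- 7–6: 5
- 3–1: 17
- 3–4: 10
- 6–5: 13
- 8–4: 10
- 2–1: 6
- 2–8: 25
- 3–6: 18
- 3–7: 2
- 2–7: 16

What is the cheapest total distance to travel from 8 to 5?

Candidate routes:
8–2–7–6–5: 25+16+5+13 = 59
8–4–3–6–5: 10+10+18+13 = 51
8–4–3–7–6–5: 10+10+2+5+13 = 40
8–2–1–3–7–6–5: 25+6+17+2+5+13 = 68
Cheapest is 8–4–3–7–6–5 at 40 m.

40 m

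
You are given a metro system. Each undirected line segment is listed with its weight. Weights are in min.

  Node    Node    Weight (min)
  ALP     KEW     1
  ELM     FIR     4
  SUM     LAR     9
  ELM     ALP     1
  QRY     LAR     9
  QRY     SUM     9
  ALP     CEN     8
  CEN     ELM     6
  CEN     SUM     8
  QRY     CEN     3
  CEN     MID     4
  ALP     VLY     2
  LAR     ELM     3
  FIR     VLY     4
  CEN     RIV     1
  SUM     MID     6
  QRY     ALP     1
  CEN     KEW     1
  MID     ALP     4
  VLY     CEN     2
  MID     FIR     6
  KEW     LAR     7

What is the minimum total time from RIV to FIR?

Compare a few routes:
RIV → CEN → KEW → ALP → ELM → FIR: 1+1+1+1+4 = 8
RIV → CEN → QRY → ALP → ELM → FIR: 1+3+1+1+4 = 10
RIV → CEN → KEW → ALP → VLY → FIR: 1+1+1+2+4 = 9
RIV → CEN → VLY → FIR: 1+2+4 = 7
The minimum is 7 min via RIV → CEN → VLY → FIR.

7 min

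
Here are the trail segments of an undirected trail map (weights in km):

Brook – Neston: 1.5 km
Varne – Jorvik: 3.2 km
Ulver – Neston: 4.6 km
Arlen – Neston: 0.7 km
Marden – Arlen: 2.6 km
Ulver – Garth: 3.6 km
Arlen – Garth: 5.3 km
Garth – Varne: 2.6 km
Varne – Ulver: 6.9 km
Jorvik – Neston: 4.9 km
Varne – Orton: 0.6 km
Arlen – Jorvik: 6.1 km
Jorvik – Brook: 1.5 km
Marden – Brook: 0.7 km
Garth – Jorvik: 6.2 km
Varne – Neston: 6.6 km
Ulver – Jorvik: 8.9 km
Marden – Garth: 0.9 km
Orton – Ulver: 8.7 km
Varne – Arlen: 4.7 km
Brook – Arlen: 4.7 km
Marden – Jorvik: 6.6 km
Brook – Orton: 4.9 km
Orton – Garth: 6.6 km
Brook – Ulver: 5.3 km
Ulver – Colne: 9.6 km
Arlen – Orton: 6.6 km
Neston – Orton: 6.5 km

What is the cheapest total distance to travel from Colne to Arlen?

Enumerating some paths:
Colne–Ulver–Garth–Marden–Arlen: 9.6+3.6+0.9+2.6 = 16.7
Colne–Ulver–Neston–Arlen: 9.6+4.6+0.7 = 14.9
Cheapest is Colne–Ulver–Neston–Arlen at 14.9 km.

14.9 km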